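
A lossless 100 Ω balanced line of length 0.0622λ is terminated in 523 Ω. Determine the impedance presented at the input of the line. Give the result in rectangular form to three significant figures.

Z_in ≈ 108 − j192 Ω

βl = 2π × 0.0622 = 22.4°
tan(βl) = tan(22.4°) = 0.412
Z_in = Z_0·(Z_L + jZ_0·tanβl)/(Z_0 + jZ_L·tanβl)
     = 100·(523 + j41.2)/(100 + j215)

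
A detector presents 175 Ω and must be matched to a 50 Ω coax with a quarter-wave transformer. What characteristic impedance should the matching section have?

Z_qwt ≈ 93.5 Ω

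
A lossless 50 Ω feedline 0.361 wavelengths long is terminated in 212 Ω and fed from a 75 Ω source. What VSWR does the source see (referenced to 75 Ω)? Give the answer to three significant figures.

VSWR ≈ 4.94

βl = 2π × 0.361 = 130°
tan(βl) = -1.19
Z_in = Z_0·(Z_L + jZ_0·tanβl)/(Z_0 + jZ_L·tanβl) = 19.3 + j38.1 Ω
Γ_s = (Z_in − Z_s)/(Z_in + Z_s) = (-55.7 + j38.1)/(94.3 + j38.1), |Γ_s| = 0.663
VSWR = (1 + |Γ_s|)/(1 − |Γ_s|)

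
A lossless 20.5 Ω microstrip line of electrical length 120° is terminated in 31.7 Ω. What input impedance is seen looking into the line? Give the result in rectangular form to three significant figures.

Z_in ≈ 15.5 + j6.04 Ω

tan(βl) = tan(120°) = -1.73
Z_in = Z_0·(Z_L + jZ_0·tanβl)/(Z_0 + jZ_L·tanβl)
     = 20.5·(31.7 − j35.5)/(20.5 − j54.9)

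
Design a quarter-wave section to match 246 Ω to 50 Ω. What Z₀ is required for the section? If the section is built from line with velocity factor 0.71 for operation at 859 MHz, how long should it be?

Z_qwt ≈ 111 Ω; length ≈ 6.2 cm

Z_qwt = √(Z_0·R_L) = √(50 × 246) = √12300
λ = 0.71·c/f = 0.248 m, so l = λ/4 = 0.062 m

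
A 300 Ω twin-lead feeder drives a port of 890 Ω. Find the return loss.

Γ = (890 − 300)/(890 + 300) = 0.496
RL = −20·log₁₀|Γ| = −20·log₁₀(0.496)

RL ≈ 6.09 dB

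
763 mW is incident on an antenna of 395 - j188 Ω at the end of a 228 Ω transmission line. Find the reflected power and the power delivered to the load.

P_reflected ≈ 114 mW; P_delivered ≈ 649 mW

|Γ| = |(167 − j188)/(623 − j188)| = 0.386
|Γ|² = 0.149
P_refl = |Γ|²·P_inc = 114 mW, P_del = (1 − |Γ|²)·P_inc = 649 mW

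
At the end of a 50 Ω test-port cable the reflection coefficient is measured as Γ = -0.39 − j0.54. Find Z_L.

Z_L = Z_0·(1 + Γ)/(1 − Γ) = 50·(0.61 − j0.54)/(1.39 + j0.54)

Z_L ≈ 12.5 − j24.3 Ω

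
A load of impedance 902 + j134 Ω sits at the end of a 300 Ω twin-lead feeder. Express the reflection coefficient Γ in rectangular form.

Γ ≈ 0.507 + j0.055

Γ = (Z_L − Z_0)/(Z_L + Z_0) = (602 + j134)/(1202 + j134)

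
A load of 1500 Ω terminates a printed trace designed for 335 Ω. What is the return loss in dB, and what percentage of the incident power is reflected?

RL ≈ 3.95 dB; 40.3% of incident power reflected

Γ = (1500 − 335)/(1500 + 335) = 0.635
RL = −20·log₁₀(0.635) = 3.95 dB
P_refl/P_inc = |Γ|² = 0.403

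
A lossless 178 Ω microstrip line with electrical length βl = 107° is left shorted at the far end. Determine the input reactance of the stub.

X_in ≈ -582 Ω (capacitive)

tan(βl) = -3.27
For a shorted stub, Z_in = jZ_0·tan(βl)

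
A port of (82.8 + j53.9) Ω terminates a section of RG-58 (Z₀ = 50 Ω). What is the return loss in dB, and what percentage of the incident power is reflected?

Γ = (32.8 + j53.9)/(132.8 + j53.9), |Γ| = 0.44
RL = −20·log₁₀(0.44) = 7.13 dB
P_refl/P_inc = |Γ|² = 0.194

RL ≈ 7.13 dB; 19.4% of incident power reflected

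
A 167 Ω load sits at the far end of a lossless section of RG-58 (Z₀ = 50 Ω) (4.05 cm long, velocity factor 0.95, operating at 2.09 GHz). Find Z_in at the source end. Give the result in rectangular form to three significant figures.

λ = v/f = 0.95·c / 2.09 GHz = 0.136 m
βl = 2π·l/λ = 2π × 0.297 = 107°
tan(βl) = tan(107°) = -3.29
Z_in = Z_0·(Z_L + jZ_0·tanβl)/(Z_0 + jZ_L·tanβl)
     = 50·(167 − j164)/(50 − j549)

Z_in ≈ 16.2 + j13.7 Ω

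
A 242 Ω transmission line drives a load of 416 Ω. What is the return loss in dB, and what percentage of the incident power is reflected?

Γ = (416 − 242)/(416 + 242) = 0.264
RL = −20·log₁₀(0.264) = 11.6 dB
P_refl/P_inc = |Γ|² = 0.0699

RL ≈ 11.6 dB; 6.99% of incident power reflected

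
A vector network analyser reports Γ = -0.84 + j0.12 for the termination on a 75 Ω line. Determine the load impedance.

Z_L ≈ 6.18 + j5.29 Ω

Z_L = Z_0·(1 + Γ)/(1 − Γ) = 75·(0.16 + j0.12)/(1.84 − j0.12)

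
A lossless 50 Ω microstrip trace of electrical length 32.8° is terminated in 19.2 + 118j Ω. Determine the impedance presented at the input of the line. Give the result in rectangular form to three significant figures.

tan(βl) = tan(32.8°) = 0.644
Z_in = Z_0·(Z_L + jZ_0·tanβl)/(Z_0 + jZ_L·tanβl)
     = 50·(19.2 + j150)/(-26 + j12.4)

Z_in ≈ 81.7 − j250 Ω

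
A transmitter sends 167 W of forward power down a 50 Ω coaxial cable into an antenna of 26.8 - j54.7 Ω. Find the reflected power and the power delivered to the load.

P_reflected ≈ 66.3 W; P_delivered ≈ 101 W

|Γ| = |(-23.2 − j54.7)/(76.8 − j54.7)| = 0.63
|Γ|² = 0.397
P_refl = |Γ|²·P_inc = 66.3 W, P_del = (1 − |Γ|²)·P_inc = 101 W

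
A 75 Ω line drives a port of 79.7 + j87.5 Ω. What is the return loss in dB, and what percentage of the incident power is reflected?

RL ≈ 6.14 dB; 24.3% of incident power reflected

Γ = (4.7 + j87.5)/(154.7 + j87.5), |Γ| = 0.493
RL = −20·log₁₀(0.493) = 6.14 dB
P_refl/P_inc = |Γ|² = 0.243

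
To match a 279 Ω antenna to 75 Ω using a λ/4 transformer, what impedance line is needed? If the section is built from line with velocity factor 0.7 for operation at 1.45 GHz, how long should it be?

Z_qwt ≈ 145 Ω; length ≈ 3.62 cm

Z_qwt = √(Z_0·R_L) = √(75 × 279) = √20920
λ = 0.7·c/f = 0.145 m, so l = λ/4 = 0.0362 m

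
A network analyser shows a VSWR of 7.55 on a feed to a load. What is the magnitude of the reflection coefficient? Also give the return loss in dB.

|Γ| ≈ 0.766; return loss ≈ 2.31 dB

|Γ| = (S − 1)/(S + 1) = (7.55 − 1)/(7.55 + 1) = 6.55/8.55
RL = −20·log₁₀|Γ| = −20·log₁₀(0.766)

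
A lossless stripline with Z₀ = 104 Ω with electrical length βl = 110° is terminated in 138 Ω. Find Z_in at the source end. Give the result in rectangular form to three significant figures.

tan(βl) = tan(110°) = -2.75
Z_in = Z_0·(Z_L + jZ_0·tanβl)/(Z_0 + jZ_L·tanβl)
     = 104·(138 − j286)/(104 − j379)

Z_in ≈ 82.5 + j15.2 Ω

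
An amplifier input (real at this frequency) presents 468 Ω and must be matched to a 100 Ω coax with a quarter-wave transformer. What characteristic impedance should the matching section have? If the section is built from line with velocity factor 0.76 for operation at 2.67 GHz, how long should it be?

Z_qwt ≈ 216 Ω; length ≈ 2.13 cm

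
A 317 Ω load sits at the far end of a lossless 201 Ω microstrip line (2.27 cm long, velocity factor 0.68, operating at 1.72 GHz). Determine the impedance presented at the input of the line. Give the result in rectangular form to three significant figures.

λ = v/f = 0.68·c / 1.72 GHz = 0.119 m
βl = 2π·l/λ = 2π × 0.191 = 68.9°
tan(βl) = tan(68.9°) = 2.59
Z_in = Z_0·(Z_L + jZ_0·tanβl)/(Z_0 + jZ_L·tanβl)
     = 201·(317 + j521)/(201 + j822)

Z_in ≈ 138 − j43.8 Ω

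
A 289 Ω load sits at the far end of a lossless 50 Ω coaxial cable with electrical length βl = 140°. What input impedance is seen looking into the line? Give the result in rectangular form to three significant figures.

tan(βl) = tan(140°) = -0.839
Z_in = Z_0·(Z_L + jZ_0·tanβl)/(Z_0 + jZ_L·tanβl)
     = 50·(289 − j42)/(50 − j242)

Z_in ≈ 20.1 + j55.4 Ω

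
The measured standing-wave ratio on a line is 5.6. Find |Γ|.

|Γ| ≈ 0.697

|Γ| = (S − 1)/(S + 1) = (5.6 − 1)/(5.6 + 1) = 4.6/6.6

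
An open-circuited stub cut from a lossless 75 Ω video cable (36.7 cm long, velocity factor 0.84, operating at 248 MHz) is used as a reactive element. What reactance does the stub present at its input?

λ = v/f = 0.84·c / 248 MHz = 1.02 m
βl = 2π·l/λ = 2π × 0.361 = 130°
tan(βl) = -1.19
For an open-circuited stub, Z_in = −jZ_0·cot(βl) = −jZ_0/tan(βl)

X_in ≈ 63 Ω (inductive)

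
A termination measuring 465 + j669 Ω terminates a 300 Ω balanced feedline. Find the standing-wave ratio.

Γ = (Z_L − Z_0)/(Z_L + Z_0) = (165 + j669)/(765 + j669)
|Γ| = 689/1020 = 0.678
VSWR = (1 + |Γ|)/(1 − |Γ|) = 1.68/0.322

VSWR ≈ 5.21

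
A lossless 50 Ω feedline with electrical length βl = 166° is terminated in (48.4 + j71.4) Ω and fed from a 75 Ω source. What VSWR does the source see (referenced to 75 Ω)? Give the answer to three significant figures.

tan(βl) = -0.249
Z_in = Z_0·(Z_L + jZ_0·tanβl)/(Z_0 + jZ_L·tanβl) = 27.1 + j48.3 Ω
Γ_s = (Z_in − Z_s)/(Z_in + Z_s) = (-47.9 + j48.3)/(102 + j48.3), |Γ_s| = 0.602
VSWR = (1 + |Γ_s|)/(1 − |Γ_s|)

VSWR ≈ 4.03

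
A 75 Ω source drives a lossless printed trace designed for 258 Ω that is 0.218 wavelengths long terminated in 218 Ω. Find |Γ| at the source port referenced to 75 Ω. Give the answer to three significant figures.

βl = 2π × 0.218 = 78.5°
tan(βl) = 4.91
Z_in = Z_0·(Z_L + jZ_0·tanβl)/(Z_0 + jZ_L·tanβl) = 301 + j19.9 Ω
Γ_s = (Z_in − Z_s)/(Z_in + Z_s) = (226 + j19.9)/(376 + j19.9), |Γ_s| = 0.602

|Γ| ≈ 0.602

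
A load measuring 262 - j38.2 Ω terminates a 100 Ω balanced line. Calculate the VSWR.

VSWR ≈ 2.68

Γ = (Z_L − Z_0)/(Z_L + Z_0) = (162 − j38.2)/(362 − j38.2)
|Γ| = 166/364 = 0.457
VSWR = (1 + |Γ|)/(1 − |Γ|) = 1.46/0.543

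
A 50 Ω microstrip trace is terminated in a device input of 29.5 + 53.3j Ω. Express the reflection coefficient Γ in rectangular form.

Γ = (Z_L − Z_0)/(Z_L + Z_0) = (-20.5 + j53.3)/(79.5 + j53.3)

Γ ≈ 0.132 + j0.582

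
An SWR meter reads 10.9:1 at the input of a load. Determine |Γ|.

|Γ| = (S − 1)/(S + 1) = (10.9 − 1)/(10.9 + 1) = 9.9/11.9

|Γ| ≈ 0.832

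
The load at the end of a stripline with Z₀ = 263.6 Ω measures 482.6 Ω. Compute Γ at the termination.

Γ = (Z_L − Z_0)/(Z_L + Z_0) = (482.6 − 263.6)/(482.6 + 263.6) = 219/746.2

Γ = 0.293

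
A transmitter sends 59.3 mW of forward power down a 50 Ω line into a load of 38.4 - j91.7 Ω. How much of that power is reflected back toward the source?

|Γ| = |(-11.6 − j91.7)/(88.4 − j91.7)| = 0.726
|Γ|² = 0.527
P_refl = |Γ|²·P_inc = 31.2 mW, P_del = (1 − |Γ|²)·P_inc = 28.1 mW

P_reflected ≈ 31.2 mW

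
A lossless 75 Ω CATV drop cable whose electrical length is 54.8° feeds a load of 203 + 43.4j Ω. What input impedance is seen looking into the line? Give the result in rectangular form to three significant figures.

Z_in ≈ 41.4 − j51 Ω

tan(βl) = tan(54.8°) = 1.42
Z_in = Z_0·(Z_L + jZ_0·tanβl)/(Z_0 + jZ_L·tanβl)
     = 75·(203 + j150)/(13.5 + j288)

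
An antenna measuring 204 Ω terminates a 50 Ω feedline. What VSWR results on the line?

VSWR ≈ 4.08

Γ = (204 − 50)/(204 + 50) = 0.606
VSWR = (1 + 0.606)/(1 − 0.606)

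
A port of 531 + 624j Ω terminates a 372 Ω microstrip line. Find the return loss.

Γ = (159 + j624)/(903 + j624), |Γ| = 0.587
RL = −20·log₁₀|Γ| = −20·log₁₀(0.587)

RL ≈ 4.63 dB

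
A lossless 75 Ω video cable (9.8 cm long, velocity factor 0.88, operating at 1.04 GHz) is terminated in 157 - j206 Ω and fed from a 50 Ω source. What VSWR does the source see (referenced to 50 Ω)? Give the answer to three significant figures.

VSWR ≈ 7.95

λ = v/f = 0.88·c / 1.04 GHz = 0.254 m
βl = 2π·l/λ = 2π × 0.386 = 139°
tan(βl) = -0.87
Z_in = Z_0·(Z_L + jZ_0·tanβl)/(Z_0 + jZ_L·tanβl) = 52.6 + j126 Ω
Γ_s = (Z_in − Z_s)/(Z_in + Z_s) = (2.58 + j126)/(103 + j126), |Γ_s| = 0.776
VSWR = (1 + |Γ_s|)/(1 − |Γ_s|)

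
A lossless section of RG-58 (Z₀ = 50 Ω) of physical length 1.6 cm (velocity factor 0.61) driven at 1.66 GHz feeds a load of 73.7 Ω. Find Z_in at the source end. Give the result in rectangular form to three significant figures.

λ = v/f = 0.61·c / 1.66 GHz = 0.11 m
βl = 2π·l/λ = 2π × 0.145 = 52.2°
tan(βl) = tan(52.2°) = 1.29
Z_in = Z_0·(Z_L + jZ_0·tanβl)/(Z_0 + jZ_L·tanβl)
     = 50·(73.7 + j64.6)/(50 + j95.2)

Z_in ≈ 42.5 − j16.4 Ω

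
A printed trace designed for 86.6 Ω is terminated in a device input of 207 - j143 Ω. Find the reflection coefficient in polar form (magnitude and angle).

Γ = (Z_L − Z_0)/(Z_L + Z_0) = (120.4 − j143)/(293.6 − j143)
|Γ| = 187/327 = 0.572

Γ ≈ 0.572 ∠ -23.9°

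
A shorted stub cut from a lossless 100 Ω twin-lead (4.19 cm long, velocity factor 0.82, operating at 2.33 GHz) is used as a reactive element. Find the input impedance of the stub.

Z_in ≈ −j75.7 Ω

λ = v/f = 0.82·c / 2.33 GHz = 0.106 m
βl = 2π·l/λ = 2π × 0.397 = 143°
tan(βl) = -0.757
For a shorted stub, Z_in = jZ_0·tan(βl)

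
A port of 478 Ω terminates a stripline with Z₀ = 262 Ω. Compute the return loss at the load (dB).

RL ≈ 10.7 dB

Γ = (478 − 262)/(478 + 262) = 0.292
RL = −20·log₁₀|Γ| = −20·log₁₀(0.292)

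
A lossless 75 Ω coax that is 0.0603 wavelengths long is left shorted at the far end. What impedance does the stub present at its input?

βl = 2π × 0.0603 = 21.7°
tan(βl) = 0.398
For a shorted stub, Z_in = jZ_0·tan(βl)

Z_in ≈ +j29.9 Ω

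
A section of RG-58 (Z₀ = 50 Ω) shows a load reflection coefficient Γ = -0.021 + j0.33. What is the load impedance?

Z_L ≈ 38.7 + j28.7 Ω

Z_L = Z_0·(1 + Γ)/(1 − Γ) = 50·(0.979 + j0.33)/(1.02 − j0.33)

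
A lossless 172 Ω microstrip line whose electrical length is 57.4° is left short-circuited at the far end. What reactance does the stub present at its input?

X_in ≈ 269 Ω (inductive)

tan(βl) = 1.56
For a short-circuited stub, Z_in = jZ_0·tan(βl)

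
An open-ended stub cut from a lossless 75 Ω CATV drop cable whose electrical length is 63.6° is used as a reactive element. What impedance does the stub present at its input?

tan(βl) = 2.01
For an open-ended stub, Z_in = −jZ_0·cot(βl) = −jZ_0/tan(βl)

Z_in ≈ −j37.2 Ω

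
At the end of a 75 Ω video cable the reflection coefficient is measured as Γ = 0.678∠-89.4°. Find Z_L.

Z_L ≈ 28 − j70.4 Ω

Z_L = Z_0·(1 + Γ)/(1 − Γ) = 75·(1.01 − j0.678)/(0.993 + j0.678)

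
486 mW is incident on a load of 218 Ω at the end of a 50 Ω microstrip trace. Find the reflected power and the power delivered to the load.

Γ = (218 − 50)/(218 + 50) = 0.627
|Γ|² = 0.393
P_refl = |Γ|²·P_inc = 191 mW, P_del = (1 − |Γ|²)·P_inc = 295 mW

P_reflected ≈ 191 mW; P_delivered ≈ 295 mW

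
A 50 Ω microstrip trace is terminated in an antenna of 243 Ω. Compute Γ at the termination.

Γ = 0.659

Γ = (Z_L − Z_0)/(Z_L + Z_0) = (243 − 50)/(243 + 50) = 193/293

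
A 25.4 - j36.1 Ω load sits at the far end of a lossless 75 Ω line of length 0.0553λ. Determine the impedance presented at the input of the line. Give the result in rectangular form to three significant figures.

βl = 2π × 0.0553 = 19.9°
tan(βl) = tan(19.9°) = 0.362
Z_in = Z_0·(Z_L + jZ_0·tanβl)/(Z_0 + jZ_L·tanβl)
     = 75·(25.4 − j8.94)/(88.1 + j9.2)

Z_in ≈ 20.6 − j9.76 Ω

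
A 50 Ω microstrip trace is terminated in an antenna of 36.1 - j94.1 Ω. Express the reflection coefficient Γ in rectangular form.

Γ ≈ 0.471 − j0.578

Γ = (Z_L − Z_0)/(Z_L + Z_0) = (-13.9 − j94.1)/(86.1 − j94.1)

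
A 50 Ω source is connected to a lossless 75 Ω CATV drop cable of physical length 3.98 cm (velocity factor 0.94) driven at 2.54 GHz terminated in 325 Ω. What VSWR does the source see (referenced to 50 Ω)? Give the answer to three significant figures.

VSWR ≈ 4.36

λ = v/f = 0.94·c / 2.54 GHz = 0.111 m
βl = 2π·l/λ = 2π × 0.358 = 129°
tan(βl) = -1.23
Z_in = Z_0·(Z_L + jZ_0·tanβl)/(Z_0 + jZ_L·tanβl) = 27.7 + j55.7 Ω
Γ_s = (Z_in − Z_s)/(Z_in + Z_s) = (-22.3 + j55.7)/(77.7 + j55.7), |Γ_s| = 0.627
VSWR = (1 + |Γ_s|)/(1 − |Γ_s|)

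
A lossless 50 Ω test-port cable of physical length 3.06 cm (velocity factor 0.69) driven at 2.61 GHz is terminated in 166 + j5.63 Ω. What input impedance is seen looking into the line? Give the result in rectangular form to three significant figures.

Z_in ≈ 30.5 + j45.8 Ω

λ = v/f = 0.69·c / 2.61 GHz = 0.0793 m
βl = 2π·l/λ = 2π × 0.386 = 139°
tan(βl) = tan(139°) = -0.872
Z_in = Z_0·(Z_L + jZ_0·tanβl)/(Z_0 + jZ_L·tanβl)
     = 50·(166 − j38)/(54.9 − j145)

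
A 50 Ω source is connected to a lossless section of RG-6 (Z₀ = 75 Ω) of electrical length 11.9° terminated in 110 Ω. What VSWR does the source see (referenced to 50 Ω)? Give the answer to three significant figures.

VSWR ≈ 2.16

tan(βl) = 0.211
Z_in = Z_0·(Z_L + jZ_0·tanβl)/(Z_0 + jZ_L·tanβl) = 105 − j16.6 Ω
Γ_s = (Z_in − Z_s)/(Z_in + Z_s) = (54.9 − j16.6)/(155 − j16.6), |Γ_s| = 0.368
VSWR = (1 + |Γ_s|)/(1 − |Γ_s|)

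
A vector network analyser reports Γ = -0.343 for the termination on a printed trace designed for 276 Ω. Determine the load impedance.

Z_L = Z_0·(1 + Γ)/(1 − Γ) = 276·(0.657)/(1.34)

Z_L ≈ 135 Ω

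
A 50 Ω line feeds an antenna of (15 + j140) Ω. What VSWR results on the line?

VSWR ≈ 29.7

Γ = (Z_L − Z_0)/(Z_L + Z_0) = (-35 + j140)/(65 + j140)
|Γ| = 144/154 = 0.935
VSWR = (1 + |Γ|)/(1 − |Γ|) = 1.93/0.0651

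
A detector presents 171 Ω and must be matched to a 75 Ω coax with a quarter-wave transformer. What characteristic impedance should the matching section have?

Z_qwt = √(Z_0·R_L) = √(75 × 171) = √12820

Z_qwt ≈ 113 Ω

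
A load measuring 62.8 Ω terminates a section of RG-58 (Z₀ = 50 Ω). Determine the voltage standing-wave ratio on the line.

Γ = (62.8 − 50)/(62.8 + 50) = 0.113
VSWR = (1 + 0.113)/(1 − 0.113)

VSWR ≈ 1.26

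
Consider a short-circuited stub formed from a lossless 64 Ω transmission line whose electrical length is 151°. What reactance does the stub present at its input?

X_in ≈ -35.5 Ω (capacitive)

tan(βl) = -0.554
For a short-circuited stub, Z_in = jZ_0·tan(βl)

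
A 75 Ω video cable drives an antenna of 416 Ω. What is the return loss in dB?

Γ = (416 − 75)/(416 + 75) = 0.695
RL = −20·log₁₀|Γ| = −20·log₁₀(0.695)

RL ≈ 3.17 dB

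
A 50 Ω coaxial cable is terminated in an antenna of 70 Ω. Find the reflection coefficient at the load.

Γ = 0.167

Γ = (Z_L − Z_0)/(Z_L + Z_0) = (70 − 50)/(70 + 50) = 20/120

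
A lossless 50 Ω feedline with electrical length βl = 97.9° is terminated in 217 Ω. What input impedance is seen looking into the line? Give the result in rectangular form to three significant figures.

Z_in ≈ 11.7 + j6.56 Ω

tan(βl) = tan(97.9°) = -7.21
Z_in = Z_0·(Z_L + jZ_0·tanβl)/(Z_0 + jZ_L·tanβl)
     = 50·(217 − j360)/(50 − j1560)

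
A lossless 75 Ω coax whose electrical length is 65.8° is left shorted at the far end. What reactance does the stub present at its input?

X_in ≈ 167 Ω (inductive)

tan(βl) = 2.23
For a shorted stub, Z_in = jZ_0·tan(βl)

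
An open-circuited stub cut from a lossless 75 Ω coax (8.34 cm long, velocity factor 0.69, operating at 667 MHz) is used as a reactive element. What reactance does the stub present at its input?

λ = v/f = 0.69·c / 667 MHz = 0.31 m
βl = 2π·l/λ = 2π × 0.269 = 96.7°
tan(βl) = -8.46
For an open-circuited stub, Z_in = −jZ_0·cot(βl) = −jZ_0/tan(βl)

X_in ≈ 8.87 Ω (inductive)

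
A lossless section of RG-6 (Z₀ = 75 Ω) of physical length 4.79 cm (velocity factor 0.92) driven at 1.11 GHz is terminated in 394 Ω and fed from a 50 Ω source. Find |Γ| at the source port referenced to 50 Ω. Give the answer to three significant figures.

|Γ| ≈ 0.605

λ = v/f = 0.92·c / 1.11 GHz = 0.249 m
βl = 2π·l/λ = 2π × 0.193 = 69.4°
tan(βl) = 2.65
Z_in = Z_0·(Z_L + jZ_0·tanβl)/(Z_0 + jZ_L·tanβl) = 16.2 − j27.1 Ω
Γ_s = (Z_in − Z_s)/(Z_in + Z_s) = (-33.8 − j27.1)/(66.2 − j27.1), |Γ_s| = 0.605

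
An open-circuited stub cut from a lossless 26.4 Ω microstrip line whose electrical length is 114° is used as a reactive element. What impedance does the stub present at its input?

tan(βl) = -2.25
For an open-circuited stub, Z_in = −jZ_0·cot(βl) = −jZ_0/tan(βl)

Z_in ≈ +j11.8 Ω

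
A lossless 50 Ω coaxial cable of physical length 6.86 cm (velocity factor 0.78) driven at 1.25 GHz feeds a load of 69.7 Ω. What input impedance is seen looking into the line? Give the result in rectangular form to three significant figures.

λ = v/f = 0.78·c / 1.25 GHz = 0.187 m
βl = 2π·l/λ = 2π × 0.366 = 132°
tan(βl) = tan(132°) = -1.11
Z_in = Z_0·(Z_L + jZ_0·tanβl)/(Z_0 + jZ_L·tanβl)
     = 50·(69.7 − j55.7)/(50 − j77.6)

Z_in ≈ 45.8 + j15.4 Ω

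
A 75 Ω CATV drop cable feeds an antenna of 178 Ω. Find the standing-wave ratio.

Γ = (178 − 75)/(178 + 75) = 0.407
VSWR = (1 + 0.407)/(1 − 0.407)

VSWR ≈ 2.37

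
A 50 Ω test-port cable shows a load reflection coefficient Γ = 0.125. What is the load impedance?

Z_L = Z_0·(1 + Γ)/(1 − Γ) = 50·(1.12)/(0.875)

Z_L ≈ 64.3 Ω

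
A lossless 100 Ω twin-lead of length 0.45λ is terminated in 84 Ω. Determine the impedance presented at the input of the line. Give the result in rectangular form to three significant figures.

Z_in ≈ 86.4 − j8.9 Ω

βl = 2π × 0.45 = 162°
tan(βl) = tan(162°) = -0.325
Z_in = Z_0·(Z_L + jZ_0·tanβl)/(Z_0 + jZ_L·tanβl)
     = 100·(84 − j32.5)/(100 − j27.3)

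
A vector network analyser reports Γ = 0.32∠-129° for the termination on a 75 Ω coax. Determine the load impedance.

Z_L ≈ 44.7 − j24.8 Ω

Z_L = Z_0·(1 + Γ)/(1 − Γ) = 75·(0.799 − j0.249)/(1.2 + j0.249)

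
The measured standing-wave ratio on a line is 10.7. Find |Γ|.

|Γ| = (S − 1)/(S + 1) = (10.7 − 1)/(10.7 + 1) = 9.7/11.7

|Γ| ≈ 0.829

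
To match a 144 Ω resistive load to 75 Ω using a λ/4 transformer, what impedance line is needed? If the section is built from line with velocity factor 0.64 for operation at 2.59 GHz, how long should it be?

Z_qwt = √(Z_0·R_L) = √(75 × 144) = √10800
λ = 0.64·c/f = 0.0741 m, so l = λ/4 = 0.0185 m

Z_qwt ≈ 104 Ω; length ≈ 1.85 cm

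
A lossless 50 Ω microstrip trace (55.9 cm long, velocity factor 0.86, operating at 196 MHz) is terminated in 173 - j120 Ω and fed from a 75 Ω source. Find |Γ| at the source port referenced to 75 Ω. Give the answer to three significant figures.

|Γ| ≈ 0.597

λ = v/f = 0.86·c / 196 MHz = 1.32 m
βl = 2π·l/λ = 2π × 0.425 = 153°
tan(βl) = -0.512
Z_in = Z_0·(Z_L + jZ_0·tanβl)/(Z_0 + jZ_L·tanβl) = 68.4 + j106 Ω
Γ_s = (Z_in − Z_s)/(Z_in + Z_s) = (-6.6 + j106)/(143 + j106), |Γ_s| = 0.597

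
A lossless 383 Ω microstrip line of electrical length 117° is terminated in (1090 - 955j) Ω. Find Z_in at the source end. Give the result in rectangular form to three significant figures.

Z_in ≈ 114 + j275 Ω

tan(βl) = tan(117°) = -1.96
Z_in = Z_0·(Z_L + jZ_0·tanβl)/(Z_0 + jZ_L·tanβl)
     = 383·(1090 − j1710)/(-1490 − j2140)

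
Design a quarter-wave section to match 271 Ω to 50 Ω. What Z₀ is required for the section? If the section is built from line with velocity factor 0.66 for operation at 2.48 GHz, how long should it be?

Z_qwt ≈ 116 Ω; length ≈ 2 cm

Z_qwt = √(Z_0·R_L) = √(50 × 271) = √13550
λ = 0.66·c/f = 0.0798 m, so l = λ/4 = 0.02 m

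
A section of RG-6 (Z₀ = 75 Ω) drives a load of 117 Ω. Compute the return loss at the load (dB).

RL ≈ 13.2 dB

Γ = (117 − 75)/(117 + 75) = 0.219
RL = −20·log₁₀|Γ| = −20·log₁₀(0.219)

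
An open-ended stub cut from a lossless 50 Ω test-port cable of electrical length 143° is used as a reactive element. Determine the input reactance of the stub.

tan(βl) = -0.754
For an open-ended stub, Z_in = −jZ_0·cot(βl) = −jZ_0/tan(βl)

X_in ≈ 66.4 Ω (inductive)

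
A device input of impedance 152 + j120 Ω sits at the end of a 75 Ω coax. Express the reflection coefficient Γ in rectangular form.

Γ = (Z_L − Z_0)/(Z_L + Z_0) = (77 + j120)/(227 + j120)

Γ ≈ 0.484 + j0.273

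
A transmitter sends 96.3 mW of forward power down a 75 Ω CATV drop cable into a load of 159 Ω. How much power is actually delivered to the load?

Γ = (159 − 75)/(159 + 75) = 0.359
|Γ|² = 0.129
P_refl = |Γ|²·P_inc = 12.4 mW, P_del = (1 − |Γ|²)·P_inc = 83.9 mW

P_delivered ≈ 83.9 mW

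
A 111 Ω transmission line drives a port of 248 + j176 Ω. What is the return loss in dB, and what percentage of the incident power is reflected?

RL ≈ 5.07 dB; 31.1% of incident power reflected

Γ = (137 + j176)/(359 + j176), |Γ| = 0.558
RL = −20·log₁₀(0.558) = 5.07 dB
P_refl/P_inc = |Γ|² = 0.311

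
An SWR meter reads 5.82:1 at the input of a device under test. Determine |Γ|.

|Γ| ≈ 0.707

|Γ| = (S − 1)/(S + 1) = (5.82 − 1)/(5.82 + 1) = 4.82/6.82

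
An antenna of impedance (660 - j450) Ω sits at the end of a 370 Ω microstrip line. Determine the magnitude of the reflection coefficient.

|Γ| ≈ 0.476

Γ = (Z_L − Z_0)/(Z_L + Z_0) = (290 − j450)/(1030 − j450)
|Γ| = 535/1120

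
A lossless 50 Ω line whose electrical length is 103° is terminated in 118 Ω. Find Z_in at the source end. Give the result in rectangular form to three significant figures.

tan(βl) = tan(103°) = -4.33
Z_in = Z_0·(Z_L + jZ_0·tanβl)/(Z_0 + jZ_L·tanβl)
     = 50·(118 − j217)/(50 − j511)

Z_in ≈ 22.1 + j9.38 Ω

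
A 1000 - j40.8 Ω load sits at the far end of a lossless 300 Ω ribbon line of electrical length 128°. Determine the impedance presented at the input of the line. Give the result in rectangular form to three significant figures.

Z_in ≈ 140 + j207 Ω

tan(βl) = tan(128°) = -1.28
Z_in = Z_0·(Z_L + jZ_0·tanβl)/(Z_0 + jZ_L·tanβl)
     = 300·(1000 − j425)/(248 − j1280)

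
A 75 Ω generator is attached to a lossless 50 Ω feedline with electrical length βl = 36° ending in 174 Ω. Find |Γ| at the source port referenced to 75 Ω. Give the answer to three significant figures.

tan(βl) = 0.727
Z_in = Z_0·(Z_L + jZ_0·tanβl)/(Z_0 + jZ_L·tanβl) = 36 − j54.6 Ω
Γ_s = (Z_in − Z_s)/(Z_in + Z_s) = (-39 − j54.6)/(111 − j54.6), |Γ_s| = 0.543

|Γ| ≈ 0.543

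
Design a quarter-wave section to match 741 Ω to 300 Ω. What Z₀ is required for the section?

Z_qwt ≈ 471 Ω

Z_qwt = √(Z_0·R_L) = √(300 × 741) = √222300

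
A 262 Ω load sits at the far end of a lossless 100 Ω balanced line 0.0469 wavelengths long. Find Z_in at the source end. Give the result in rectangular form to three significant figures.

Z_in ≈ 175 − j109 Ω

βl = 2π × 0.0469 = 16.9°
tan(βl) = tan(16.9°) = 0.304
Z_in = Z_0·(Z_L + jZ_0·tanβl)/(Z_0 + jZ_L·tanβl)
     = 100·(262 + j30.4)/(100 + j79.5)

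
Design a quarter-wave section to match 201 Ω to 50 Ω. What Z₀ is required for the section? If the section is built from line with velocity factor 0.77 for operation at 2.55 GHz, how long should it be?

Z_qwt = √(Z_0·R_L) = √(50 × 201) = √10050
λ = 0.77·c/f = 0.0906 m, so l = λ/4 = 0.0226 m

Z_qwt ≈ 100 Ω; length ≈ 2.26 cm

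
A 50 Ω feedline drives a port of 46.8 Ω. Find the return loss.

RL ≈ 29.6 dB

Γ = (46.8 − 50)/(46.8 + 50) = -0.0331
RL = −20·log₁₀|Γ| = −20·log₁₀(0.0331)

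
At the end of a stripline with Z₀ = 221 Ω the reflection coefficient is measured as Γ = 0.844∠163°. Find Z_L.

Z_L = Z_0·(1 + Γ)/(1 − Γ) = 221·(0.193 + j0.247)/(1.81 − j0.247)

Z_L ≈ 19.1 + j32.8 Ω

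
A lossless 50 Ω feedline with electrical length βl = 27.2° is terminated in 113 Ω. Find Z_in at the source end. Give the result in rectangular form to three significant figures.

Z_in ≈ 60.8 − j44.9 Ω

tan(βl) = tan(27.2°) = 0.514
Z_in = Z_0·(Z_L + jZ_0·tanβl)/(Z_0 + jZ_L·tanβl)
     = 50·(113 + j25.7)/(50 + j58.1)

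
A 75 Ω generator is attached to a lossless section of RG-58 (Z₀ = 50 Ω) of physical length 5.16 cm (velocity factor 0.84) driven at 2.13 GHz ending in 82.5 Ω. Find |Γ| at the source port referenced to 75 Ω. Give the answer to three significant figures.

|Γ| ≈ 0.185

λ = v/f = 0.84·c / 2.13 GHz = 0.118 m
βl = 2π·l/λ = 2π × 0.436 = 157°
tan(βl) = -0.424
Z_in = Z_0·(Z_L + jZ_0·tanβl)/(Z_0 + jZ_L·tanβl) = 65.3 + j24.5 Ω
Γ_s = (Z_in − Z_s)/(Z_in + Z_s) = (-9.67 + j24.5)/(140 + j24.5), |Γ_s| = 0.185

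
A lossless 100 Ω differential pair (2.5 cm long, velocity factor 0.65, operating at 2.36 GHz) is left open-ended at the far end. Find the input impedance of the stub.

λ = v/f = 0.65·c / 2.36 GHz = 0.0826 m
βl = 2π·l/λ = 2π × 0.303 = 109°
tan(βl) = -2.92
For an open-ended stub, Z_in = −jZ_0·cot(βl) = −jZ_0/tan(βl)

Z_in ≈ +j34.3 Ω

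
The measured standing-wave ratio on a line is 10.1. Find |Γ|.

|Γ| ≈ 0.82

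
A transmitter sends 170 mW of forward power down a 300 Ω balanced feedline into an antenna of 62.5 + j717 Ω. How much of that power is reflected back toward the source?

|Γ| = |(-237.5 + j717)/(362.5 + j717)| = 0.94
|Γ|² = 0.884
P_refl = |Γ|²·P_inc = 150 mW, P_del = (1 − |Γ|²)·P_inc = 19.8 mW

P_reflected ≈ 150 mW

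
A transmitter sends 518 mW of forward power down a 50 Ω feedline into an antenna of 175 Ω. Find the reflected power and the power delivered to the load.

Γ = (175 − 50)/(175 + 50) = 0.556
|Γ|² = 0.309
P_refl = |Γ|²·P_inc = 160 mW, P_del = (1 − |Γ|²)·P_inc = 358 mW

P_reflected ≈ 160 mW; P_delivered ≈ 358 mW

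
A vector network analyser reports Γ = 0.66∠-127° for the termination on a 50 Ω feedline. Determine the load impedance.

Z_L = Z_0·(1 + Γ)/(1 − Γ) = 50·(0.603 − j0.527)/(1.4 + j0.527)

Z_L ≈ 12.7 − j23.6 Ω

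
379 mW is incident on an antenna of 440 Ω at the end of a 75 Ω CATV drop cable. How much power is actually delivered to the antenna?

P_delivered ≈ 189 mW

Γ = (440 − 75)/(440 + 75) = 0.709
|Γ|² = 0.502
P_refl = |Γ|²·P_inc = 190 mW, P_del = (1 − |Γ|²)·P_inc = 189 mW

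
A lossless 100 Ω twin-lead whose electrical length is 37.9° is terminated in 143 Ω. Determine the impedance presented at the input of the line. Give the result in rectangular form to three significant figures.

tan(βl) = tan(37.9°) = 0.778
Z_in = Z_0·(Z_L + jZ_0·tanβl)/(Z_0 + jZ_L·tanβl)
     = 100·(143 + j77.8)/(100 + j111)

Z_in ≈ 103 − j36.3 Ω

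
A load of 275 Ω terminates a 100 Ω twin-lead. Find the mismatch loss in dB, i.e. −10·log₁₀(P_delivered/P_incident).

mismatch loss ≈ 1.07 dB

Γ = (275 − 100)/(275 + 100) = 0.467
|Γ|² = 0.218, so P_del/P_inc = 1 − |Γ|² = 0.782
ML = −10·log₁₀(1 − |Γ|²)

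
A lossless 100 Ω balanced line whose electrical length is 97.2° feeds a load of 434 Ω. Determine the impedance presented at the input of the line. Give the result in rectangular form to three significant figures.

Z_in ≈ 23.4 + j12 Ω

tan(βl) = tan(97.2°) = -7.92
Z_in = Z_0·(Z_L + jZ_0·tanβl)/(Z_0 + jZ_L·tanβl)
     = 100·(434 − j792)/(100 − j3440)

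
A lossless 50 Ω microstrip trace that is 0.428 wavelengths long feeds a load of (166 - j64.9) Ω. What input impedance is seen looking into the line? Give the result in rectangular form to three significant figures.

Z_in ≈ 74.9 + j85.7 Ω

βl = 2π × 0.428 = 154°
tan(βl) = tan(154°) = -0.486
Z_in = Z_0·(Z_L + jZ_0·tanβl)/(Z_0 + jZ_L·tanβl)
     = 50·(166 − j89.2)/(18.5 − j80.7)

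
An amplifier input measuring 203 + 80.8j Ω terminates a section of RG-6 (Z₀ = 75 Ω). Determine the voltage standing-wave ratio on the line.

VSWR ≈ 3.19

Γ = (Z_L − Z_0)/(Z_L + Z_0) = (128 + j80.8)/(278 + j80.8)
|Γ| = 151/290 = 0.523
VSWR = (1 + |Γ|)/(1 − |Γ|) = 1.52/0.477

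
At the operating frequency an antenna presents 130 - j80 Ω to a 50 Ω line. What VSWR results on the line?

Γ = (Z_L − Z_0)/(Z_L + Z_0) = (80 − j80)/(180 − j80)
|Γ| = 113/197 = 0.574
VSWR = (1 + |Γ|)/(1 − |Γ|) = 1.57/0.426

VSWR ≈ 3.7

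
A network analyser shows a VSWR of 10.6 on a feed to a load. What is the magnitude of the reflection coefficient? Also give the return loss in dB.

|Γ| = (S − 1)/(S + 1) = (10.6 − 1)/(10.6 + 1) = 9.6/11.6
RL = −20·log₁₀|Γ| = −20·log₁₀(0.828)

|Γ| ≈ 0.828; return loss ≈ 1.64 dB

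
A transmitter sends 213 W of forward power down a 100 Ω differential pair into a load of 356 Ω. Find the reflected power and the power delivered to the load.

P_reflected ≈ 67.1 W; P_delivered ≈ 146 W

Γ = (356 − 100)/(356 + 100) = 0.561
|Γ|² = 0.315
P_refl = |Γ|²·P_inc = 67.1 W, P_del = (1 − |Γ|²)·P_inc = 146 W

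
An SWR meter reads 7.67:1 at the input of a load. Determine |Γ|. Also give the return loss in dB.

|Γ| ≈ 0.769; return loss ≈ 2.28 dB

|Γ| = (S − 1)/(S + 1) = (7.67 − 1)/(7.67 + 1) = 6.67/8.67
RL = −20·log₁₀|Γ| = −20·log₁₀(0.769)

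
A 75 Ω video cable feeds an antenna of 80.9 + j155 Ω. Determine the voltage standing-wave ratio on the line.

Γ = (Z_L − Z_0)/(Z_L + Z_0) = (5.9 + j155)/(155.9 + j155)
|Γ| = 155/220 = 0.706
VSWR = (1 + |Γ|)/(1 − |Γ|) = 1.71/0.294

VSWR ≈ 5.79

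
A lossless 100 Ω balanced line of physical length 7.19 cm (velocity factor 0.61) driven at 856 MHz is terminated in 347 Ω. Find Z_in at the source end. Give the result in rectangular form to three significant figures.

λ = v/f = 0.61·c / 856 MHz = 0.214 m
βl = 2π·l/λ = 2π × 0.336 = 121°
tan(βl) = tan(121°) = -1.66
Z_in = Z_0·(Z_L + jZ_0·tanβl)/(Z_0 + jZ_L·tanβl)
     = 100·(347 − j166)/(100 − j576)

Z_in ≈ 38.1 + j53.6 Ω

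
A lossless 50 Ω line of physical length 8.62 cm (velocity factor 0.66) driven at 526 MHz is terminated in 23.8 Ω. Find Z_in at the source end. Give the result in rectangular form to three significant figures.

Z_in ≈ 99.2 + j21 Ω

λ = v/f = 0.66·c / 526 MHz = 0.376 m
βl = 2π·l/λ = 2π × 0.229 = 82.4°
tan(βl) = tan(82.4°) = 7.53
Z_in = Z_0·(Z_L + jZ_0·tanβl)/(Z_0 + jZ_L·tanβl)
     = 50·(23.8 + j377)/(50 + j179)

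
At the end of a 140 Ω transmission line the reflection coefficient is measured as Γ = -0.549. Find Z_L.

Z_L = Z_0·(1 + Γ)/(1 − Γ) = 140·(0.451)/(1.55)

Z_L ≈ 40.8 Ω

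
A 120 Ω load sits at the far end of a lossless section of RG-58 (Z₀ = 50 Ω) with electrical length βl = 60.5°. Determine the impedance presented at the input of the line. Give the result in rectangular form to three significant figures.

Z_in ≈ 26.1 − j22.1 Ω

tan(βl) = tan(60.5°) = 1.77
Z_in = Z_0·(Z_L + jZ_0·tanβl)/(Z_0 + jZ_L·tanβl)
     = 50·(120 + j88.4)/(50 + j212)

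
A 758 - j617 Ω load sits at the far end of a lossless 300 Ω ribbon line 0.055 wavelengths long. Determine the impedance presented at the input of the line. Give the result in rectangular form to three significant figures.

Z_in ≈ 222 − j408 Ω

βl = 2π × 0.055 = 19.8°
tan(βl) = tan(19.8°) = 0.36
Z_in = Z_0·(Z_L + jZ_0·tanβl)/(Z_0 + jZ_L·tanβl)
     = 300·(758 − j509)/(522 + j273)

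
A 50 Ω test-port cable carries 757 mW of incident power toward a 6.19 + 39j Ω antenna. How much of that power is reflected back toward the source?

P_reflected ≈ 557 mW

|Γ| = |(-43.81 + j39)/(56.19 + j39)| = 0.858
|Γ|² = 0.735
P_refl = |Γ|²·P_inc = 557 mW, P_del = (1 − |Γ|²)·P_inc = 200 mW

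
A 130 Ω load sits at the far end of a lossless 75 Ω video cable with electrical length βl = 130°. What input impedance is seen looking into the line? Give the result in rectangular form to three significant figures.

Z_in ≈ 59.7 + j34 Ω

tan(βl) = tan(130°) = -1.19
Z_in = Z_0·(Z_L + jZ_0·tanβl)/(Z_0 + jZ_L·tanβl)
     = 75·(130 − j89.4)/(75 − j155)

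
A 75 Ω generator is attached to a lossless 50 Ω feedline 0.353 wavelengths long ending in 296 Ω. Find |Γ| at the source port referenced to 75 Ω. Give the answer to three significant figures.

|Γ| ≈ 0.753

βl = 2π × 0.353 = 127°
tan(βl) = -1.32
Z_in = Z_0·(Z_L + jZ_0·tanβl)/(Z_0 + jZ_L·tanβl) = 13.1 + j36.1 Ω
Γ_s = (Z_in − Z_s)/(Z_in + Z_s) = (-61.9 + j36.1)/(88.1 + j36.1), |Γ_s| = 0.753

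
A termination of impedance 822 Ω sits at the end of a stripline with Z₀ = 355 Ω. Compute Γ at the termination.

Γ = 0.397

Γ = (Z_L − Z_0)/(Z_L + Z_0) = (822 − 355)/(822 + 355) = 467/1177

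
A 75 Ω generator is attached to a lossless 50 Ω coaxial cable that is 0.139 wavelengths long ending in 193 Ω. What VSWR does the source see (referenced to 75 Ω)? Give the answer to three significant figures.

VSWR ≈ 4.5

βl = 2π × 0.139 = 50°
tan(βl) = 1.19
Z_in = Z_0·(Z_L + jZ_0·tanβl)/(Z_0 + jZ_L·tanβl) = 21.1 − j37.3 Ω
Γ_s = (Z_in − Z_s)/(Z_in + Z_s) = (-53.9 − j37.3)/(96.1 − j37.3), |Γ_s| = 0.637
VSWR = (1 + |Γ_s|)/(1 − |Γ_s|)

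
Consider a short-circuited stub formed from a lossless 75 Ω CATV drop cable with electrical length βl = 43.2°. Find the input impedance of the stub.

tan(βl) = 0.939
For a short-circuited stub, Z_in = jZ_0·tan(βl)

Z_in ≈ +j70.4 Ω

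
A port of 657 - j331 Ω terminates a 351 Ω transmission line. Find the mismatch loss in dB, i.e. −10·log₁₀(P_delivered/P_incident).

mismatch loss ≈ 0.865 dB

Γ = (306 − j331)/(1008 − j331), |Γ| = 0.425
|Γ|² = 0.181, so P_del/P_inc = 1 − |Γ|² = 0.819
ML = −10·log₁₀(1 − |Γ|²)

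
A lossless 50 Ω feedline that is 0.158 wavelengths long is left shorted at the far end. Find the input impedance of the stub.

Z_in ≈ +j76.6 Ω

βl = 2π × 0.158 = 56.9°
tan(βl) = 1.53
For a shorted stub, Z_in = jZ_0·tan(βl)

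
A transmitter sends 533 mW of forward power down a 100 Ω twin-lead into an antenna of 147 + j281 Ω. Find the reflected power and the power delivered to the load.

P_reflected ≈ 309 mW; P_delivered ≈ 224 mW

|Γ| = |(47 + j281)/(247 + j281)| = 0.762
|Γ|² = 0.58
P_refl = |Γ|²·P_inc = 309 mW, P_del = (1 − |Γ|²)·P_inc = 224 mW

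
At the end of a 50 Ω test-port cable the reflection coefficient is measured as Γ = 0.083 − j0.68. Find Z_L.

Z_L ≈ 20.4 − j52.2 Ω

Z_L = Z_0·(1 + Γ)/(1 − Γ) = 50·(1.08 − j0.68)/(0.917 + j0.68)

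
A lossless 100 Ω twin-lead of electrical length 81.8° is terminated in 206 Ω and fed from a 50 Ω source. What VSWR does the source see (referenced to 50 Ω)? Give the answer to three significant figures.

tan(βl) = 6.94
Z_in = Z_0·(Z_L + jZ_0·tanβl)/(Z_0 + jZ_L·tanβl) = 49.3 − j11 Ω
Γ_s = (Z_in − Z_s)/(Z_in + Z_s) = (-0.69 − j11)/(99.3 − j11), |Γ_s| = 0.11
VSWR = (1 + |Γ_s|)/(1 − |Γ_s|)

VSWR ≈ 1.25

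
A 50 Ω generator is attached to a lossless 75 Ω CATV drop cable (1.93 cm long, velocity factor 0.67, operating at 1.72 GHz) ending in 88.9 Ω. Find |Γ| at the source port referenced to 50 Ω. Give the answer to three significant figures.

|Γ| ≈ 0.177

λ = v/f = 0.67·c / 1.72 GHz = 0.117 m
βl = 2π·l/λ = 2π × 0.165 = 59.5°
tan(βl) = 1.69
Z_in = Z_0·(Z_L + jZ_0·tanβl)/(Z_0 + jZ_L·tanβl) = 68.4 − j10.2 Ω
Γ_s = (Z_in − Z_s)/(Z_in + Z_s) = (18.4 − j10.2)/(118 − j10.2), |Γ_s| = 0.177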